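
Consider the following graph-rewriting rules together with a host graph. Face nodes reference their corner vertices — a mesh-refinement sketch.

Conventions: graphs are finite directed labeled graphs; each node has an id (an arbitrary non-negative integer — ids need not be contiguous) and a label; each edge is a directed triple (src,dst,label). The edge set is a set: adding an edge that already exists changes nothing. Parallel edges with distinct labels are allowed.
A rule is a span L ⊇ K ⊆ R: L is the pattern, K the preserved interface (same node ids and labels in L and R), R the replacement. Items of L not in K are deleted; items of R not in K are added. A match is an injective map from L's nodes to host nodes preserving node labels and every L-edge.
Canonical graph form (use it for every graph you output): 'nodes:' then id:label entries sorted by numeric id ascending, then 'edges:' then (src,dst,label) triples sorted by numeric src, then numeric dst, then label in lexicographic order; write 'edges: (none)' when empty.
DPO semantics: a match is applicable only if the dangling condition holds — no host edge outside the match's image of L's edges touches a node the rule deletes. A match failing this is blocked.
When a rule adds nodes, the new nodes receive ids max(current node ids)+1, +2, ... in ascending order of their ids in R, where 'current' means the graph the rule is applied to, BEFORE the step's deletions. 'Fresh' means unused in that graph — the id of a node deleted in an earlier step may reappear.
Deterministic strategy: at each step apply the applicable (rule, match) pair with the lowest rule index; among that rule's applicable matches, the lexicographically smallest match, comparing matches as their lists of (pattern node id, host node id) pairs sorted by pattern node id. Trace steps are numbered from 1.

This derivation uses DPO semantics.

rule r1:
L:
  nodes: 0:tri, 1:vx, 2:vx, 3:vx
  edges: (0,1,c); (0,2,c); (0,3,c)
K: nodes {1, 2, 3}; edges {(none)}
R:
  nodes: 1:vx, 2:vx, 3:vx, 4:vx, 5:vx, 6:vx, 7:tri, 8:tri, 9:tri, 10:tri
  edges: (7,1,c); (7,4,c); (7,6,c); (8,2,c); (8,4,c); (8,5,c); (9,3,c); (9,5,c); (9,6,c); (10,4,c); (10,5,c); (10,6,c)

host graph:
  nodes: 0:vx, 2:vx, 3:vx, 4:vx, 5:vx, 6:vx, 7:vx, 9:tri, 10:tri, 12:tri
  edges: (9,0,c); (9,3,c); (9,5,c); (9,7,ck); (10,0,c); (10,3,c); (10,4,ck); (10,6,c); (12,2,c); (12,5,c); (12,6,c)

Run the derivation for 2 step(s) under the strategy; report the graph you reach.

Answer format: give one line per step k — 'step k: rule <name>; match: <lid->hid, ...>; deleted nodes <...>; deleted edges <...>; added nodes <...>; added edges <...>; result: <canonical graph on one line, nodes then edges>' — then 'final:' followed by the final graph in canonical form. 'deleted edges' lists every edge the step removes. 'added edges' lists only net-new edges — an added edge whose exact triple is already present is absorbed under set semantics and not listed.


step 1: rule r1; match: 0->12, 1->2, 2->5, 3->6; deleted nodes 12; deleted edges (12,2,c); (12,5,c); (12,6,c); added nodes 13, 14, 15, 16, 17, 18, 19; added edges (16,2,c); (16,13,c); (16,15,c); (17,5,c); (17,13,c); (17,14,c); (18,6,c); (18,14,c); (18,15,c); (19,13,c); (19,14,c); (19,15,c); result: nodes: 0:vx, 2:vx, 3:vx, 4:vx, 5:vx, 6:vx, 7:vx, 9:tri, 10:tri, 13:vx, 14:vx, 15:vx, 16:tri, 17:tri, 18:tri, 19:tri edges: (9,0,c); (9,3,c); (9,5,c); (9,7,ck); (10,0,c); (10,3,c); (10,4,ck); (10,6,c); (16,2,c); (16,13,c); (16,15,c); (17,5,c); (17,13,c); (17,14,c); (18,6,c); (18,14,c); (18,15,c); (19,13,c); (19,14,c); (19,15,c)
step 2: rule r1; match: 0->16, 1->2, 2->13, 3->15; deleted nodes 16; deleted edges (16,2,c); (16,13,c); (16,15,c); added nodes 20, 21, 22, 23, 24, 25, 26; added edges (23,2,c); (23,20,c); (23,22,c); (24,13,c); (24,20,c); (24,21,c); (25,15,c); (25,21,c); (25,22,c); (26,20,c); (26,21,c); (26,22,c); result: nodes: 0:vx, 2:vx, 3:vx, 4:vx, 5:vx, 6:vx, 7:vx, 9:tri, 10:tri, 13:vx, 14:vx, 15:vx, 17:tri, 18:tri, 19:tri, 20:vx, 21:vx, 22:vx, 23:tri, 24:tri, 25:tri, 26:tri edges: (9,0,c); (9,3,c); (9,5,c); (9,7,ck); (10,0,c); (10,3,c); (10,4,ck); (10,6,c); (17,5,c); (17,13,c); (17,14,c); (18,6,c); (18,14,c); (18,15,c); (19,13,c); (19,14,c); (19,15,c); (23,2,c); (23,20,c); (23,22,c); (24,13,c); (24,20,c); (24,21,c); (25,15,c); (25,21,c); (25,22,c); (26,20,c); (26,21,c); (26,22,c)
final:
nodes: 0:vx, 2:vx, 3:vx, 4:vx, 5:vx, 6:vx, 7:vx, 9:tri, 10:tri, 13:vx, 14:vx, 15:vx, 17:tri, 18:tri, 19:tri, 20:vx, 21:vx, 22:vx, 23:tri, 24:tri, 25:tri, 26:tri
edges: (9,0,c); (9,3,c); (9,5,c); (9,7,ck); (10,0,c); (10,3,c); (10,4,ck); (10,6,c); (17,5,c); (17,13,c); (17,14,c); (18,6,c); (18,14,c); (18,15,c); (19,13,c); (19,14,c); (19,15,c); (23,2,c); (23,20,c); (23,22,c); (24,13,c); (24,20,c); (24,21,c); (25,15,c); (25,21,c); (25,22,c); (26,20,c); (26,21,c); (26,22,c)


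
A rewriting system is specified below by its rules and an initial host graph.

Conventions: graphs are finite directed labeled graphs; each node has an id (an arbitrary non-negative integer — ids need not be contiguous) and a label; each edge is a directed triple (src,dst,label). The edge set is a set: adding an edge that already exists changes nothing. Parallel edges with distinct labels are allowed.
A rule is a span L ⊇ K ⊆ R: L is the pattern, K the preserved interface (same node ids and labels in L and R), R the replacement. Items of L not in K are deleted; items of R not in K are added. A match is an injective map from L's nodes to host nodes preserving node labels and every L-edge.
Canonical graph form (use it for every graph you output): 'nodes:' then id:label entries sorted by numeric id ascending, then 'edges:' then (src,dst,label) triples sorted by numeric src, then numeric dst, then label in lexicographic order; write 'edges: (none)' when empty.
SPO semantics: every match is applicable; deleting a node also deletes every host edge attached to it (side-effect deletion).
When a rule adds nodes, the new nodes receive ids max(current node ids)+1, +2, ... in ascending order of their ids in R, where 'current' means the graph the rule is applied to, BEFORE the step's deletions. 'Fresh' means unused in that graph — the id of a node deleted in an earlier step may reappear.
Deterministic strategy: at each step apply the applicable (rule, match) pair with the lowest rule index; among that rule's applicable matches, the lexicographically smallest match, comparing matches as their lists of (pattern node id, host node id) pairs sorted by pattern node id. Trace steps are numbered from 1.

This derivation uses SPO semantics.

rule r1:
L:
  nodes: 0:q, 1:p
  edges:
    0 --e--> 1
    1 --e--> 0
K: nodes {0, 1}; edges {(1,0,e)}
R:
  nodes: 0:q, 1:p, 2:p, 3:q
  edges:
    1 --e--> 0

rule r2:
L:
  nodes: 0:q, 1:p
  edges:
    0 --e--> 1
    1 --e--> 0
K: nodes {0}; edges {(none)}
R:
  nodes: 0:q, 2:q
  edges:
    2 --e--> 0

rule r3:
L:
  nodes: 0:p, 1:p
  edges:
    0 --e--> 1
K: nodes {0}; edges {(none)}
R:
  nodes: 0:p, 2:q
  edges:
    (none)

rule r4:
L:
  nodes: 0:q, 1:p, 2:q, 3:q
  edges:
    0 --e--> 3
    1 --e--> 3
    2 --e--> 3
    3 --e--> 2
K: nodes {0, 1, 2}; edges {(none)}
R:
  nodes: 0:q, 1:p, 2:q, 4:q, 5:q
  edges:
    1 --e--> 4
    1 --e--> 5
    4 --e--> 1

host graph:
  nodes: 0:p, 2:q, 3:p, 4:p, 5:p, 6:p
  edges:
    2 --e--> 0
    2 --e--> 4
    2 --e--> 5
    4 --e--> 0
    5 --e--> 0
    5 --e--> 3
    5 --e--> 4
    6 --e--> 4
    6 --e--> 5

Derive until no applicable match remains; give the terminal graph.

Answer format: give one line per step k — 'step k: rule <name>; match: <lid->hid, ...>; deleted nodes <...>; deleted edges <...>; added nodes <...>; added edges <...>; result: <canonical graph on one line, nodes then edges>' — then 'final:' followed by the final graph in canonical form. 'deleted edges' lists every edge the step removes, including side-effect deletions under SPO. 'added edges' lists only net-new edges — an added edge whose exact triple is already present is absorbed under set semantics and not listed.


step 1: rule r3; match: 0->4, 1->0; deleted nodes 0; deleted edges (2,0,e); (4,0,e); (5,0,e); added nodes 7; added edges (none); result: nodes: 2:q, 3:p, 4:p, 5:p, 6:p, 7:q edges: (2,4,e); (2,5,e); (5,3,e); (5,4,e); (6,4,e); (6,5,e)
step 2: rule r3; match: 0->5, 1->3; deleted nodes 3; deleted edges (5,3,e); added nodes 8; added edges (none); result: nodes: 2:q, 4:p, 5:p, 6:p, 7:q, 8:q edges: (2,4,e); (2,5,e); (5,4,e); (6,4,e); (6,5,e)
step 3: rule r3; match: 0->5, 1->4; deleted nodes 4; deleted edges (2,4,e); (5,4,e); (6,4,e); added nodes 9; added edges (none); result: nodes: 2:q, 5:p, 6:p, 7:q, 8:q, 9:q edges: (2,5,e); (6,5,e)
step 4: rule r3; match: 0->6, 1->5; deleted nodes 5; deleted edges (2,5,e); (6,5,e); added nodes 10; added edges (none); result: nodes: 2:q, 6:p, 7:q, 8:q, 9:q, 10:q edges: (none)
final:
nodes: 2:q, 6:p, 7:q, 8:q, 9:q, 10:q
edges: (none)


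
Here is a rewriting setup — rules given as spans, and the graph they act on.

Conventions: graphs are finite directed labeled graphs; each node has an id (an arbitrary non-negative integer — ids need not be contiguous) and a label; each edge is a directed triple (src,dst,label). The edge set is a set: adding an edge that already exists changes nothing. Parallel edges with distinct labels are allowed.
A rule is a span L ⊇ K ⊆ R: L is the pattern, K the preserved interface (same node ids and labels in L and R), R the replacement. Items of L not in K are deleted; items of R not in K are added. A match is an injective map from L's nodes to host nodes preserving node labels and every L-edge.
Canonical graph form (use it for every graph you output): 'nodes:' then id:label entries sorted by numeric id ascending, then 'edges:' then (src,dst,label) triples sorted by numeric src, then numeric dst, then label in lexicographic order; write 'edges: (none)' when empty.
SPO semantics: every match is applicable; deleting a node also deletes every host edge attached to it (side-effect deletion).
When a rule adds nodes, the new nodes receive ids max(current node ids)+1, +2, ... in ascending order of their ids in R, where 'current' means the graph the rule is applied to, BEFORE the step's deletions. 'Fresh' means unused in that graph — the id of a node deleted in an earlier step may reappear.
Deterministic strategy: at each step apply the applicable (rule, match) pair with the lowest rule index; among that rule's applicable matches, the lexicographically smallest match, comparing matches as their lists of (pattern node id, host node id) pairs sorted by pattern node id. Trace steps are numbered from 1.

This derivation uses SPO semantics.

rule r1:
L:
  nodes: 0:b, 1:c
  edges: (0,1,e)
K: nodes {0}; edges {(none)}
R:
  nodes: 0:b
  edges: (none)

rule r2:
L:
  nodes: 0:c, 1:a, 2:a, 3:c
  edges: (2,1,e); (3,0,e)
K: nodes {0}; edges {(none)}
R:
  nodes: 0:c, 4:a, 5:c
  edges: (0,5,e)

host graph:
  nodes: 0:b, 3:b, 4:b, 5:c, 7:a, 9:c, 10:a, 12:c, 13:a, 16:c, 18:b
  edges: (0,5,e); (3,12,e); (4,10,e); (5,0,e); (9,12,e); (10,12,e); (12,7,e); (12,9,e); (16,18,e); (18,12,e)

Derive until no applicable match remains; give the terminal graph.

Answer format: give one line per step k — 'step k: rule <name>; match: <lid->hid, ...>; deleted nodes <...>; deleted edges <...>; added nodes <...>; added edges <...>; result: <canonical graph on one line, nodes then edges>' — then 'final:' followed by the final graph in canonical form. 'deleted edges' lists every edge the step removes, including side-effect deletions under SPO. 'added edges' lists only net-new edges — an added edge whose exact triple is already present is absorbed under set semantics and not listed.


step 1: rule r1; match: 0->0, 1->5; deleted nodes 5; deleted edges (0,5,e); (5,0,e); added nodes (none); added edges (none); result: nodes: 0:b, 3:b, 4:b, 7:a, 9:c, 10:a, 12:c, 13:a, 16:c, 18:b edges: (3,12,e); (4,10,e); (9,12,e); (10,12,e); (12,7,e); (12,9,e); (16,18,e); (18,12,e)
step 2: rule r1; match: 0->3, 1->12; deleted nodes 12; deleted edges (3,12,e); (9,12,e); (10,12,e); (12,7,e); (12,9,e); (18,12,e); added nodes (none); added edges (none); result: nodes: 0:b, 3:b, 4:b, 7:a, 9:c, 10:a, 13:a, 16:c, 18:b edges: (4,10,e); (16,18,e)
final:
nodes: 0:b, 3:b, 4:b, 7:a, 9:c, 10:a, 13:a, 16:c, 18:b
edges: (4,10,e); (16,18,e)


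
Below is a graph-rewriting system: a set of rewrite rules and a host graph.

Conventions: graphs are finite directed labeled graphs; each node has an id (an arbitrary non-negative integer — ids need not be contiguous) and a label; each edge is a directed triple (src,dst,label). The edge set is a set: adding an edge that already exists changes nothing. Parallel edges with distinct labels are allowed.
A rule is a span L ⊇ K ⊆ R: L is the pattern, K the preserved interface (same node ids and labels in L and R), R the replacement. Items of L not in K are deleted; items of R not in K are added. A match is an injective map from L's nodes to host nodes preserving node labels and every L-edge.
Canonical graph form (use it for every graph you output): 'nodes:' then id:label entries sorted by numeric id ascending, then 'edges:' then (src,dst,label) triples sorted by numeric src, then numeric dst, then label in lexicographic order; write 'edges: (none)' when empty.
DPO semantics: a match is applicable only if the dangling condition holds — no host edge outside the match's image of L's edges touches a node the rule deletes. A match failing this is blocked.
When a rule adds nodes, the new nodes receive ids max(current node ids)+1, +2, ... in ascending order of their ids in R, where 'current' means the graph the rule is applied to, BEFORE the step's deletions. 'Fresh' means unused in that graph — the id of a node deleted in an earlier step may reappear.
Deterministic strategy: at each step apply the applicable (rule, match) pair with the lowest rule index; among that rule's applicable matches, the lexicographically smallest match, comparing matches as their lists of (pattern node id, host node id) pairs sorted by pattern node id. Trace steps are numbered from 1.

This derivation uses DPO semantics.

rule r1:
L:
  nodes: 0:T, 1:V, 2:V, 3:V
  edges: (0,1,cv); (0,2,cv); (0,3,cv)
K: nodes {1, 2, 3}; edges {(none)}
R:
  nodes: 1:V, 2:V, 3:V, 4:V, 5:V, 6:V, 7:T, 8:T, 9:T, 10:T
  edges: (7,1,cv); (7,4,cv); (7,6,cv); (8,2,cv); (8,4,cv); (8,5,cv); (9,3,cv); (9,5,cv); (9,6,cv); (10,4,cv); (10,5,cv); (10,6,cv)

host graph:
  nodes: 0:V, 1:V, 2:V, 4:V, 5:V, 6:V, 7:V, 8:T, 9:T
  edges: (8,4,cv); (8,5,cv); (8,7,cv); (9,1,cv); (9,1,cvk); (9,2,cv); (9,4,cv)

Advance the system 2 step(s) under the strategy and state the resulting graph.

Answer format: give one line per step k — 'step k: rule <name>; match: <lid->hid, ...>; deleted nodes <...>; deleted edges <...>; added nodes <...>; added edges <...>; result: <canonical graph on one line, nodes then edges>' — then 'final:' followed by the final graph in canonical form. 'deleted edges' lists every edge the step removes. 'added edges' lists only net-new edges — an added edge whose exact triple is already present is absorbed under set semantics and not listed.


step 1: rule r1; match: 0->8, 1->4, 2->5, 3->7; deleted nodes 8; deleted edges (8,4,cv); (8,5,cv); (8,7,cv); added nodes 10, 11, 12, 13, 14, 15, 16; added edges (13,4,cv); (13,10,cv); (13,12,cv); (14,5,cv); (14,10,cv); (14,11,cv); (15,7,cv); (15,11,cv); (15,12,cv); (16,10,cv); (16,11,cv); (16,12,cv); result: nodes: 0:V, 1:V, 2:V, 4:V, 5:V, 6:V, 7:V, 9:T, 10:V, 11:V, 12:V, 13:T, 14:T, 15:T, 16:T edges: (9,1,cv); (9,1,cvk); (9,2,cv); (9,4,cv); (13,4,cv); (13,10,cv); (13,12,cv); (14,5,cv); (14,10,cv); (14,11,cv); (15,7,cv); (15,11,cv); (15,12,cv); (16,10,cv); (16,11,cv); (16,12,cv)
step 2: rule r1; match: 0->13, 1->4, 2->10, 3->12; deleted nodes 13; deleted edges (13,4,cv); (13,10,cv); (13,12,cv); added nodes 17, 18, 19, 20, 21, 22, 23; added edges (20,4,cv); (20,17,cv); (20,19,cv); (21,10,cv); (21,17,cv); (21,18,cv); (22,12,cv); (22,18,cv); (22,19,cv); (23,17,cv); (23,18,cv); (23,19,cv); result: nodes: 0:V, 1:V, 2:V, 4:V, 5:V, 6:V, 7:V, 9:T, 10:V, 11:V, 12:V, 14:T, 15:T, 16:T, 17:V, 18:V, 19:V, 20:T, 21:T, 22:T, 23:T edges: (9,1,cv); (9,1,cvk); (9,2,cv); (9,4,cv); (14,5,cv); (14,10,cv); (14,11,cv); (15,7,cv); (15,11,cv); (15,12,cv); (16,10,cv); (16,11,cv); (16,12,cv); (20,4,cv); (20,17,cv); (20,19,cv); (21,10,cv); (21,17,cv); (21,18,cv); (22,12,cv); (22,18,cv); (22,19,cv); (23,17,cv); (23,18,cv); (23,19,cv)
final:
nodes: 0:V, 1:V, 2:V, 4:V, 5:V, 6:V, 7:V, 9:T, 10:V, 11:V, 12:V, 14:T, 15:T, 16:T, 17:V, 18:V, 19:V, 20:T, 21:T, 22:T, 23:T
edges: (9,1,cv); (9,1,cvk); (9,2,cv); (9,4,cv); (14,5,cv); (14,10,cv); (14,11,cv); (15,7,cv); (15,11,cv); (15,12,cv); (16,10,cv); (16,11,cv); (16,12,cv); (20,4,cv); (20,17,cv); (20,19,cv); (21,10,cv); (21,17,cv); (21,18,cv); (22,12,cv); (22,18,cv); (22,19,cv); (23,17,cv); (23,18,cv); (23,19,cv)


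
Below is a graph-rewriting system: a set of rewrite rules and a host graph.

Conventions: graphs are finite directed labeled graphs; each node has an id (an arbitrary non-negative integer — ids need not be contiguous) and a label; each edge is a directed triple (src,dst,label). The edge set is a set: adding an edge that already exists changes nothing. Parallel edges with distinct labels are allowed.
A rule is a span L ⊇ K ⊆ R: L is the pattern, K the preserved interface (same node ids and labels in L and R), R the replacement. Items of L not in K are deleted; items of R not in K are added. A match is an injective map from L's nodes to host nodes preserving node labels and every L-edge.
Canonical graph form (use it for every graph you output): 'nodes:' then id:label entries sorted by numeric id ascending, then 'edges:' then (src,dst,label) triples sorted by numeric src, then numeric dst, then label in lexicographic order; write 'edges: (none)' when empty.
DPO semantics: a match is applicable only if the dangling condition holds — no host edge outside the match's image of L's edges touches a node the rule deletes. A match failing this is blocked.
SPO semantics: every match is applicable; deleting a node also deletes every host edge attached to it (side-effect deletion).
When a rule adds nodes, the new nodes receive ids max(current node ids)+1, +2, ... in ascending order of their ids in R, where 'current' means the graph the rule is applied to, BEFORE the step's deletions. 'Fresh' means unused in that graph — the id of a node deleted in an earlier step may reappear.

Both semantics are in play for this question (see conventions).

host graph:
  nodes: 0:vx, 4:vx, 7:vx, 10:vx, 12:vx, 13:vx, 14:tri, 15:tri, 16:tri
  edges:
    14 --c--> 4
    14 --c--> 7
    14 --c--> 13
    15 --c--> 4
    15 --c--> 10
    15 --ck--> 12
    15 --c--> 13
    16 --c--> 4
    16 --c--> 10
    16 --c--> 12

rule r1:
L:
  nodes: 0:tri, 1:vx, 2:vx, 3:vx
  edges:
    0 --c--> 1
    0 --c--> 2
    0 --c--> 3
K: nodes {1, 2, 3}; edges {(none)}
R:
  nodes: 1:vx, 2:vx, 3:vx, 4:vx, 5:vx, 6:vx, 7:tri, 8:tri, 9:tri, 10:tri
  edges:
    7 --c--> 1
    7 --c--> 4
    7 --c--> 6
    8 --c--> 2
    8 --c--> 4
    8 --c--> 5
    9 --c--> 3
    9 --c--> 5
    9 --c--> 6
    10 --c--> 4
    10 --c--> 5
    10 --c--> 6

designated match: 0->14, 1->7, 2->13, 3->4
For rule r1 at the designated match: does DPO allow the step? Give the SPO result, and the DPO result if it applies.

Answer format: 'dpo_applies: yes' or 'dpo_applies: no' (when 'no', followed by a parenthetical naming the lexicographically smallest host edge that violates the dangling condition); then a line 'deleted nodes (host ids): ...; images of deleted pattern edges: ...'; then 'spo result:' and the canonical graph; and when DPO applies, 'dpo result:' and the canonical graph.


dpo_applies: yes
deleted nodes (host ids): 14; images of deleted pattern edges: (14,4,c); (14,7,c); (14,13,c)
spo result:
nodes: 0:vx, 4:vx, 7:vx, 10:vx, 12:vx, 13:vx, 15:tri, 16:tri, 17:vx, 18:vx, 19:vx, 20:tri, 21:tri, 22:tri, 23:tri
edges: (15,4,c); (15,10,c); (15,12,ck); (15,13,c); (16,4,c); (16,10,c); (16,12,c); (20,7,c); (20,17,c); (20,19,c); (21,13,c); (21,17,c); (21,18,c); (22,4,c); (22,18,c); (22,19,c); (23,17,c); (23,18,c); (23,19,c)
dpo result:
nodes: 0:vx, 4:vx, 7:vx, 10:vx, 12:vx, 13:vx, 15:tri, 16:tri, 17:vx, 18:vx, 19:vx, 20:tri, 21:tri, 22:tri, 23:tri
edges: (15,4,c); (15,10,c); (15,12,ck); (15,13,c); (16,4,c); (16,10,c); (16,12,c); (20,7,c); (20,17,c); (20,19,c); (21,13,c); (21,17,c); (21,18,c); (22,4,c); (22,18,c); (22,19,c); (23,17,c); (23,18,c); (23,19,c)


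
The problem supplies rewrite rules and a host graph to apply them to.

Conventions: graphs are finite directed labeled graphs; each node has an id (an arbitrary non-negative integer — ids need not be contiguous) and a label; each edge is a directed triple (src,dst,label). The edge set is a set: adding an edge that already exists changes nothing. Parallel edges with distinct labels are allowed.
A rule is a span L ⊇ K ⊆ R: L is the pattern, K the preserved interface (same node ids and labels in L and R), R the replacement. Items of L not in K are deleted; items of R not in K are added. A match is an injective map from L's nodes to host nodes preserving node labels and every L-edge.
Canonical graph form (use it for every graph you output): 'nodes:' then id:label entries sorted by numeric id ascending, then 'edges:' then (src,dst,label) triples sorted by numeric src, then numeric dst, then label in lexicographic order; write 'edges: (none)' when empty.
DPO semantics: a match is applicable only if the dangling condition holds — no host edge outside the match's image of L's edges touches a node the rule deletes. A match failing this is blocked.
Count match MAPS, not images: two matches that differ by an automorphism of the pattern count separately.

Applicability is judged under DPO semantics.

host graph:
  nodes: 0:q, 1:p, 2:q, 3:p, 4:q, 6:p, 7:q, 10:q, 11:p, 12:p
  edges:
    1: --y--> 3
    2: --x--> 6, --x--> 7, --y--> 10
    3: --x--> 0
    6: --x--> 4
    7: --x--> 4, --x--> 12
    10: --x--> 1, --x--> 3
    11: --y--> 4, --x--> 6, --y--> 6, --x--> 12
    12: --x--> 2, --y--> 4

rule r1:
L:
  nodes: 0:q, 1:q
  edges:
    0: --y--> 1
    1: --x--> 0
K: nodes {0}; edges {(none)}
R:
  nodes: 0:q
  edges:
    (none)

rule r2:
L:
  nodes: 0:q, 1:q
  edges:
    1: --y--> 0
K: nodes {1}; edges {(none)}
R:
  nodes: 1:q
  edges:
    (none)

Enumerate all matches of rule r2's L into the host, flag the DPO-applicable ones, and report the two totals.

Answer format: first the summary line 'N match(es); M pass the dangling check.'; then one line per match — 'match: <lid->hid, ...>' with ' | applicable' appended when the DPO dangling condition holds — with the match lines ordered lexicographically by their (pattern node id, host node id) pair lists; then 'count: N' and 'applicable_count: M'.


1 match(es); 0 pass the dangling check.
match: 0->10, 1->2
count: 1
applicable_count: 0


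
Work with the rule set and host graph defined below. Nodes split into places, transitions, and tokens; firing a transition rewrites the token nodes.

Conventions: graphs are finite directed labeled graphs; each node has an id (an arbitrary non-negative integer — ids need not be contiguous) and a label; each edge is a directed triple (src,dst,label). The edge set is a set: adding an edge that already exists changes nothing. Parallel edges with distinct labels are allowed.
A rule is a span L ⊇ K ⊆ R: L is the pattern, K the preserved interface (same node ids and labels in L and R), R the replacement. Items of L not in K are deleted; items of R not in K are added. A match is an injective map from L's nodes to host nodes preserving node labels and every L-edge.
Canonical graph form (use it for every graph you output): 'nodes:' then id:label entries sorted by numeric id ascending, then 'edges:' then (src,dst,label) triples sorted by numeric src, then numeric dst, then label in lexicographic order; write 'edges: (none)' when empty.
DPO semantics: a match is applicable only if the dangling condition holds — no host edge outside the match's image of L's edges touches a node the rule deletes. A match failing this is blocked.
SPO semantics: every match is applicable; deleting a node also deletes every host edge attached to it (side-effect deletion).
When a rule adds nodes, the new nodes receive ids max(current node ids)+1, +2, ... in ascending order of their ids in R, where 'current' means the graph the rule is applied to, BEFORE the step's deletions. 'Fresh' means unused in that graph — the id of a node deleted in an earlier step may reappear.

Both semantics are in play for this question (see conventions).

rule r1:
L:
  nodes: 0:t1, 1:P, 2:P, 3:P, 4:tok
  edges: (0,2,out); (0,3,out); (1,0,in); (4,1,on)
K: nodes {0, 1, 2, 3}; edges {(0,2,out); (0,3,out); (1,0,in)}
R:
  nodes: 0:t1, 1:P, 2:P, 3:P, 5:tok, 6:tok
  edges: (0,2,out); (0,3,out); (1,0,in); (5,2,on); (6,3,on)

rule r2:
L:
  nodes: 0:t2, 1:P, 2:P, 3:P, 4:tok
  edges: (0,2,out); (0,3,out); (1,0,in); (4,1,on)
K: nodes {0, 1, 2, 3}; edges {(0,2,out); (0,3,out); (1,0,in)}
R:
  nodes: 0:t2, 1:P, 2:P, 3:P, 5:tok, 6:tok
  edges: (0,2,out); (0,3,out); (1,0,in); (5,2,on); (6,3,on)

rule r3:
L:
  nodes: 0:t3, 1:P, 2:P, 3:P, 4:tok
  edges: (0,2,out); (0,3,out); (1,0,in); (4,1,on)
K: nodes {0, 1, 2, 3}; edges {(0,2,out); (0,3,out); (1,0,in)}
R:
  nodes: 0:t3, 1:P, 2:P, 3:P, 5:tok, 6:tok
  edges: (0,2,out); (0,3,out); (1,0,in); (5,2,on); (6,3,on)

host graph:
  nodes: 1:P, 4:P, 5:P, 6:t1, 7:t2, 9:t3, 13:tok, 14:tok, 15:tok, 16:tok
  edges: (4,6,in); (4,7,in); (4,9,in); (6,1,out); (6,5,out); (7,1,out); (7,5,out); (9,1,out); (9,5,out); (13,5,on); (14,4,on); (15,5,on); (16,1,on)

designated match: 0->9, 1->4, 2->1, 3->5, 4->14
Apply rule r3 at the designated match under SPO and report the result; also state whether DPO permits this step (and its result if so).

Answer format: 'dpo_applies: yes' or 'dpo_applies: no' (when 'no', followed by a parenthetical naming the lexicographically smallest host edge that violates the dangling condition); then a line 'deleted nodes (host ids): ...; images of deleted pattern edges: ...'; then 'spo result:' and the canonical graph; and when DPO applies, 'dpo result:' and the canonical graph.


dpo_applies: yes
deleted nodes (host ids): 14; images of deleted pattern edges: (14,4,on)
spo result:
nodes: 1:P, 4:P, 5:P, 6:t1, 7:t2, 9:t3, 13:tok, 15:tok, 16:tok, 17:tok, 18:tok
edges: (4,6,in); (4,7,in); (4,9,in); (6,1,out); (6,5,out); (7,1,out); (7,5,out); (9,1,out); (9,5,out); (13,5,on); (15,5,on); (16,1,on); (17,1,on); (18,5,on)
dpo result:
nodes: 1:P, 4:P, 5:P, 6:t1, 7:t2, 9:t3, 13:tok, 15:tok, 16:tok, 17:tok, 18:tok
edges: (4,6,in); (4,7,in); (4,9,in); (6,1,out); (6,5,out); (7,1,out); (7,5,out); (9,1,out); (9,5,out); (13,5,on); (15,5,on); (16,1,on); (17,1,on); (18,5,on)


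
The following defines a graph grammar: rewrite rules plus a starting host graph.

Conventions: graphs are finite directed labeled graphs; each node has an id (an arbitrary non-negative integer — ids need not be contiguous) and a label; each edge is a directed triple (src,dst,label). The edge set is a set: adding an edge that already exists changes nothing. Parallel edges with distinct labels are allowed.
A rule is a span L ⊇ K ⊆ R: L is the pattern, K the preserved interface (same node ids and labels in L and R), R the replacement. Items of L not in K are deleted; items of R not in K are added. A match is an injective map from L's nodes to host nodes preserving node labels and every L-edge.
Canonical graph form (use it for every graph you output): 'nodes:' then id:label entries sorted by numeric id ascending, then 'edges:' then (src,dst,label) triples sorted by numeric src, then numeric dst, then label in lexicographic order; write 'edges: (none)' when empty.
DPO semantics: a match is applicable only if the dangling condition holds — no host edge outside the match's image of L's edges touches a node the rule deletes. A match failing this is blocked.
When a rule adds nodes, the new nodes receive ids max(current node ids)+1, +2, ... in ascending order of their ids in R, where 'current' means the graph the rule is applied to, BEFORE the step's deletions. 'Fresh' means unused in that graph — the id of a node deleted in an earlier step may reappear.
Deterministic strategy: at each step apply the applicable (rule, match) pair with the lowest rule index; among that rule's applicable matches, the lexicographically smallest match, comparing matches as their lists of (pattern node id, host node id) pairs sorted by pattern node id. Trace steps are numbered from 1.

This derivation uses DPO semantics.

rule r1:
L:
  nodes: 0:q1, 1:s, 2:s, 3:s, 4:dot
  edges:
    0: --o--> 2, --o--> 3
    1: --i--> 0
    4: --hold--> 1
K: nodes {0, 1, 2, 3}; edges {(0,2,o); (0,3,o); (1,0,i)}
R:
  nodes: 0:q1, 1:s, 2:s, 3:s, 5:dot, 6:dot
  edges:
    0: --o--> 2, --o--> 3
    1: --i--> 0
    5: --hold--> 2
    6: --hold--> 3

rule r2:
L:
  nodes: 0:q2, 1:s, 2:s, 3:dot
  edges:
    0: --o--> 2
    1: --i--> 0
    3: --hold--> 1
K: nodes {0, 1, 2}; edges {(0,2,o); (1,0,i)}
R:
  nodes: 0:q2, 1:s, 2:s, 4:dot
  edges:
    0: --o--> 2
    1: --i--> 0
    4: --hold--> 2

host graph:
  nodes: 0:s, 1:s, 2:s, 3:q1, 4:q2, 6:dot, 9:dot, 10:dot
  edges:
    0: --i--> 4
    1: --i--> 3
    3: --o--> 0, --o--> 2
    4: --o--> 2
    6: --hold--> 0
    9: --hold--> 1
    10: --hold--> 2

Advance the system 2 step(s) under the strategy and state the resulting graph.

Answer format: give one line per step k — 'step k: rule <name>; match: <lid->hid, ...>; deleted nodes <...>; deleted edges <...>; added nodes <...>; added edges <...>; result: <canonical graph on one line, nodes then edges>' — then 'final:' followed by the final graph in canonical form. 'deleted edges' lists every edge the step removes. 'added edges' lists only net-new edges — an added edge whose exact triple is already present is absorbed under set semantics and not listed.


step 1: rule r1; match: 0->3, 1->1, 2->0, 3->2, 4->9; deleted nodes 9; deleted edges (9,1,hold); added nodes 11, 12; added edges (11,0,hold); (12,2,hold); result: nodes: 0:s, 1:s, 2:s, 3:q1, 4:q2, 6:dot, 10:dot, 11:dot, 12:dot edges: (0,4,i); (1,3,i); (3,0,o); (3,2,o); (4,2,o); (6,0,hold); (10,2,hold); (11,0,hold); (12,2,hold)
step 2: rule r2; match: 0->4, 1->0, 2->2, 3->6; deleted nodes 6; deleted edges (6,0,hold); added nodes 13; added edges (13,2,hold); result: nodes: 0:s, 1:s, 2:s, 3:q1, 4:q2, 10:dot, 11:dot, 12:dot, 13:dot edges: (0,4,i); (1,3,i); (3,0,o); (3,2,o); (4,2,o); (10,2,hold); (11,0,hold); (12,2,hold); (13,2,hold)
final:
nodes: 0:s, 1:s, 2:s, 3:q1, 4:q2, 10:dot, 11:dot, 12:dot, 13:dot
edges: (0,4,i); (1,3,i); (3,0,o); (3,2,o); (4,2,o); (10,2,hold); (11,0,hold); (12,2,hold); (13,2,hold)


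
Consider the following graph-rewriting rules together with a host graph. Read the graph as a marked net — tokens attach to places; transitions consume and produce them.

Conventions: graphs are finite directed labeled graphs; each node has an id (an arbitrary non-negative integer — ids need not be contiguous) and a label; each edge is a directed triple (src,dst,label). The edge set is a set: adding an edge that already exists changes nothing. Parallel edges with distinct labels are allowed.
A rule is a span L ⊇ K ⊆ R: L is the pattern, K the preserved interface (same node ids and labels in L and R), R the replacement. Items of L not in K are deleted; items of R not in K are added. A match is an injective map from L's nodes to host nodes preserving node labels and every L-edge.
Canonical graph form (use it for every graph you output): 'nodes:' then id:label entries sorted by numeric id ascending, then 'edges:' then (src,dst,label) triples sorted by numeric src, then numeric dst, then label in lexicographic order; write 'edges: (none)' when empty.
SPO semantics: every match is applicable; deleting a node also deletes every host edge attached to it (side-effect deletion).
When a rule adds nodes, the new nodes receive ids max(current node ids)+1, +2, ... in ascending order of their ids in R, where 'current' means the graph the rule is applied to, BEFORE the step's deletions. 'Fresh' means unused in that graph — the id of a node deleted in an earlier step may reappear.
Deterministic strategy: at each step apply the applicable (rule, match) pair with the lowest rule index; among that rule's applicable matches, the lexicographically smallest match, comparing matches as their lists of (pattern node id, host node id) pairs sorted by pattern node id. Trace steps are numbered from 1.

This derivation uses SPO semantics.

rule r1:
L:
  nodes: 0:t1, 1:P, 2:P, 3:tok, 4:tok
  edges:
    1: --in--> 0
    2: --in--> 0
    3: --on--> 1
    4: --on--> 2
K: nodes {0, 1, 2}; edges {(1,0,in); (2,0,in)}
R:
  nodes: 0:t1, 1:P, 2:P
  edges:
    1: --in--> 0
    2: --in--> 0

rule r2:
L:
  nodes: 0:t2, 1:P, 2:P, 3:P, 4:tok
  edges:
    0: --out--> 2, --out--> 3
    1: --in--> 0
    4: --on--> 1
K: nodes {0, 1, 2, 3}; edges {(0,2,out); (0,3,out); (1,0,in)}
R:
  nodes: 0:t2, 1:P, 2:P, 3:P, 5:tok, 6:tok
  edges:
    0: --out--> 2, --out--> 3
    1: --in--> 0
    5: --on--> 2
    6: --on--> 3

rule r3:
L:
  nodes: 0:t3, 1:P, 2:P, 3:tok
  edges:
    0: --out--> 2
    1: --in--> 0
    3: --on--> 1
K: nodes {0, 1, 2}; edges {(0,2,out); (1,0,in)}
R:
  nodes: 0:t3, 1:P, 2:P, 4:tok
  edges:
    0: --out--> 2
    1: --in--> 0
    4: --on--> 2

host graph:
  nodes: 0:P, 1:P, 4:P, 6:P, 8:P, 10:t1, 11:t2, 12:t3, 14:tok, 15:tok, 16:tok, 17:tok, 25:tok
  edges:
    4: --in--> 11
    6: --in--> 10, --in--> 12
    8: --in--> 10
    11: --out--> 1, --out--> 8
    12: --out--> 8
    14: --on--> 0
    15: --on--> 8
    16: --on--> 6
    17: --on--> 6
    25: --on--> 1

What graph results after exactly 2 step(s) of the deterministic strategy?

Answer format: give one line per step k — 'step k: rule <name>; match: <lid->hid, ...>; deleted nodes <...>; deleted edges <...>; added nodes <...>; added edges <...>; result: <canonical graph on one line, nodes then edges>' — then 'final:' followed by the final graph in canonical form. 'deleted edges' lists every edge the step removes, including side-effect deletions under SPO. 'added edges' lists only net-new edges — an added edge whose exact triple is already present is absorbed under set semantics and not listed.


step 1: rule r1; match: 0->10, 1->6, 2->8, 3->16, 4->15; deleted nodes 15, 16; deleted edges (15,8,on); (16,6,on); added nodes (none); added edges (none); result: nodes: 0:P, 1:P, 4:P, 6:P, 8:P, 10:t1, 11:t2, 12:t3, 14:tok, 17:tok, 25:tok edges: (4,11,in); (6,10,in); (6,12,in); (8,10,in); (11,1,out); (11,8,out); (12,8,out); (14,0,on); (17,6,on); (25,1,on)
step 2: rule r3; match: 0->12, 1->6, 2->8, 3->17; deleted nodes 17; deleted edges (17,6,on); added nodes 26; added edges (26,8,on); result: nodes: 0:P, 1:P, 4:P, 6:P, 8:P, 10:t1, 11:t2, 12:t3, 14:tok, 25:tok, 26:tok edges: (4,11,in); (6,10,in); (6,12,in); (8,10,in); (11,1,out); (11,8,out); (12,8,out); (14,0,on); (25,1,on); (26,8,on)
final:
nodes: 0:P, 1:P, 4:P, 6:P, 8:P, 10:t1, 11:t2, 12:t3, 14:tok, 25:tok, 26:tok
edges: (4,11,in); (6,10,in); (6,12,in); (8,10,in); (11,1,out); (11,8,out); (12,8,out); (14,0,on); (25,1,on); (26,8,on)


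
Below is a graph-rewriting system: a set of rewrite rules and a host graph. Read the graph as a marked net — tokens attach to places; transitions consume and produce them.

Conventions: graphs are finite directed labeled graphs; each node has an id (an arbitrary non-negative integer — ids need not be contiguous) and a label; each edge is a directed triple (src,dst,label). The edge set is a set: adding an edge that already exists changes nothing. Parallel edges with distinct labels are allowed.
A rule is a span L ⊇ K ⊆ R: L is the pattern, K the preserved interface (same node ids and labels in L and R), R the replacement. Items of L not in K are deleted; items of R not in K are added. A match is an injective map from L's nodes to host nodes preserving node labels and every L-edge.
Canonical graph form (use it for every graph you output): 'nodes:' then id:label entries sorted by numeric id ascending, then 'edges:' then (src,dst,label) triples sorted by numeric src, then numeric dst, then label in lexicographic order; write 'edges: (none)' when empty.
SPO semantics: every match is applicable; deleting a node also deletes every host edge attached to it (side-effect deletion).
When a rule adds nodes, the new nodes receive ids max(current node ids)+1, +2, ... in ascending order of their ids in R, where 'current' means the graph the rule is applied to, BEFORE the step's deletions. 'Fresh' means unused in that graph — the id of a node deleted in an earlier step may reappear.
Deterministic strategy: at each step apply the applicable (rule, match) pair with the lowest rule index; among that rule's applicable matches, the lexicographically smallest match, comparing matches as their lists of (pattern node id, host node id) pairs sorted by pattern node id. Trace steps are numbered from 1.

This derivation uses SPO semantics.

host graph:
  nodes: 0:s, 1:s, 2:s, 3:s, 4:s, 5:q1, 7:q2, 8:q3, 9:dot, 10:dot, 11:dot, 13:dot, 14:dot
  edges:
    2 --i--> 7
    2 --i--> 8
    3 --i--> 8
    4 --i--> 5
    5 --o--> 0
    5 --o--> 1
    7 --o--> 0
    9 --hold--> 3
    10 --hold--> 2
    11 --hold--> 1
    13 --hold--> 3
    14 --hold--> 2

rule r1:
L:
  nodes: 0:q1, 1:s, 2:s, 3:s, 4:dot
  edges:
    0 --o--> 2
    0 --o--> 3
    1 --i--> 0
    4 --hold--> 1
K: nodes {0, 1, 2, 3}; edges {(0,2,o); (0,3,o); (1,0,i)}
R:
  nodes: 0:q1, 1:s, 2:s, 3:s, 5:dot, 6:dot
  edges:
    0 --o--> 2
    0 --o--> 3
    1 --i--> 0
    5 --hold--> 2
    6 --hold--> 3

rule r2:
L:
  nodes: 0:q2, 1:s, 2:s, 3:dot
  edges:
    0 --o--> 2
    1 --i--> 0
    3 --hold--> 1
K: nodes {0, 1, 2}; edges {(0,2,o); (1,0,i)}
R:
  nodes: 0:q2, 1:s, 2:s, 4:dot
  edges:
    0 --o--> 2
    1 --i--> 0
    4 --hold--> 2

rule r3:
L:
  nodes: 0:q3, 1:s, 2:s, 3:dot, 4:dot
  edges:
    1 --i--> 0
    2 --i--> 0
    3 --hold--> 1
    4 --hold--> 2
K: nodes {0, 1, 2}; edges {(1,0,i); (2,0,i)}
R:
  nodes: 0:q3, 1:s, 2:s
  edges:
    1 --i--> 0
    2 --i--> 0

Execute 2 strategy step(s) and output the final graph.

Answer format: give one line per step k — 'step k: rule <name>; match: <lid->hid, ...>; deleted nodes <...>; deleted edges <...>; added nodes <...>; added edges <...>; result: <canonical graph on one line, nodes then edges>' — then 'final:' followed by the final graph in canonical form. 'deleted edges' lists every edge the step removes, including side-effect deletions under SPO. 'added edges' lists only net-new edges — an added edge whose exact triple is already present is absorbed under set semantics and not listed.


step 1: rule r2; match: 0->7, 1->2, 2->0, 3->10; deleted nodes 10; deleted edges (10,2,hold); added nodes 15; added edges (15,0,hold); result: nodes: 0:s, 1:s, 2:s, 3:s, 4:s, 5:q1, 7:q2, 8:q3, 9:dot, 11:dot, 13:dot, 14:dot, 15:dot edges: (2,7,i); (2,8,i); (3,8,i); (4,5,i); (5,0,o); (5,1,o); (7,0,o); (9,3,hold); (11,1,hold); (13,3,hold); (14,2,hold); (15,0,hold)
step 2: rule r2; match: 0->7, 1->2, 2->0, 3->14; deleted nodes 14; deleted edges (14,2,hold); added nodes 16; added edges (16,0,hold); result: nodes: 0:s, 1:s, 2:s, 3:s, 4:s, 5:q1, 7:q2, 8:q3, 9:dot, 11:dot, 13:dot, 15:dot, 16:dot edges: (2,7,i); (2,8,i); (3,8,i); (4,5,i); (5,0,o); (5,1,o); (7,0,o); (9,3,hold); (11,1,hold); (13,3,hold); (15,0,hold); (16,0,hold)
final:
nodes: 0:s, 1:s, 2:s, 3:s, 4:s, 5:q1, 7:q2, 8:q3, 9:dot, 11:dot, 13:dot, 15:dot, 16:dot
edges: (2,7,i); (2,8,i); (3,8,i); (4,5,i); (5,0,o); (5,1,o); (7,0,o); (9,3,hold); (11,1,hold); (13,3,hold); (15,0,hold); (16,0,hold)


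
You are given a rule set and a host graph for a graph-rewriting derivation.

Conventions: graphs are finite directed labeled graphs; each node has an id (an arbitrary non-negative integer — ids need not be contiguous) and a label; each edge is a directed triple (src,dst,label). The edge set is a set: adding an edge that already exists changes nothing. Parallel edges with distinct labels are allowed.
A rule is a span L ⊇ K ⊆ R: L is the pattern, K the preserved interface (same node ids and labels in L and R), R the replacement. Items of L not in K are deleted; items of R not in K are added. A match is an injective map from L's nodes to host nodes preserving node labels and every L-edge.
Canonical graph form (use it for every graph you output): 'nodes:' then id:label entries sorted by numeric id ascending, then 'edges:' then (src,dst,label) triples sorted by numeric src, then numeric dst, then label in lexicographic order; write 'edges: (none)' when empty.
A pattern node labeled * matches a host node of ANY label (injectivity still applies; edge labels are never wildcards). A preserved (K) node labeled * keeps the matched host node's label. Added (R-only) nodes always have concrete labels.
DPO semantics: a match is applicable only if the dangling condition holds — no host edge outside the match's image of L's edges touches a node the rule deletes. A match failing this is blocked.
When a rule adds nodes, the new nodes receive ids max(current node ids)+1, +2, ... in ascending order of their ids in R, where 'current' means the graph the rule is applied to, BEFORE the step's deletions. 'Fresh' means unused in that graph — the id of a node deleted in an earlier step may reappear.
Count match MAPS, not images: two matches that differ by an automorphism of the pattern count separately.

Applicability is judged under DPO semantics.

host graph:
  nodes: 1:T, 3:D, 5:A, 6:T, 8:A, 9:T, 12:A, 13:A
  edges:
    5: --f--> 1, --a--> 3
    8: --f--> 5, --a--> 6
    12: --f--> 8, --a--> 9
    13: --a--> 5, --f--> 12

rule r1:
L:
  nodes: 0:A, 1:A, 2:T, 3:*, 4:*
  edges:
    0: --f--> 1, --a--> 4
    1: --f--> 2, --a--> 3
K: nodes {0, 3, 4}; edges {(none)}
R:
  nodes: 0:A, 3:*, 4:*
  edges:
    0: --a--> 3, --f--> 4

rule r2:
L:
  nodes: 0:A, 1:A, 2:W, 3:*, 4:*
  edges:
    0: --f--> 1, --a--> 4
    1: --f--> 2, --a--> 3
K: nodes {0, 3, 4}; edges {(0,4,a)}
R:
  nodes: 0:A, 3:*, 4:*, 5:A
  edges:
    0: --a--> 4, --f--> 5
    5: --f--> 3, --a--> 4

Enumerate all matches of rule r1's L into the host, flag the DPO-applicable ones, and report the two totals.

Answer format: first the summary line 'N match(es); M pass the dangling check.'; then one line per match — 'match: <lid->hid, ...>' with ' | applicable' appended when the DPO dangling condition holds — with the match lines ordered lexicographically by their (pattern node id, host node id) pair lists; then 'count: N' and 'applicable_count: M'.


1 match(es); 0 pass the dangling check.
match: 0->8, 1->5, 2->1, 3->3, 4->6
count: 1
applicable_count: 0
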